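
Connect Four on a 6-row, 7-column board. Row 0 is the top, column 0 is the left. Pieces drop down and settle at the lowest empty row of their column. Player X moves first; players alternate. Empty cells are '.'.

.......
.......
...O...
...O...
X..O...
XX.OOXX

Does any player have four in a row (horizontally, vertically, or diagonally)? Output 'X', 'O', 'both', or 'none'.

O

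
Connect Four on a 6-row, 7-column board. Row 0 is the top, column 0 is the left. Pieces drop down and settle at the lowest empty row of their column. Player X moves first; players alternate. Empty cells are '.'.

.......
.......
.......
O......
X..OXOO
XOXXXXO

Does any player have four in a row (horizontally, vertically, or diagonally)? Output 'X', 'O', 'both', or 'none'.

X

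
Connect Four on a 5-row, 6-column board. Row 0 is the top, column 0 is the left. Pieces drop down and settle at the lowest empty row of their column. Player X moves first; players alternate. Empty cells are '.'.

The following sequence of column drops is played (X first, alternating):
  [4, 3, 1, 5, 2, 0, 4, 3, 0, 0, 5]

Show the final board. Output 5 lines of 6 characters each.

Answer: ......
......
O.....
X..OXX
OXXOXO

Derivation:
Move 1: X drops in col 4, lands at row 4
Move 2: O drops in col 3, lands at row 4
Move 3: X drops in col 1, lands at row 4
Move 4: O drops in col 5, lands at row 4
Move 5: X drops in col 2, lands at row 4
Move 6: O drops in col 0, lands at row 4
Move 7: X drops in col 4, lands at row 3
Move 8: O drops in col 3, lands at row 3
Move 9: X drops in col 0, lands at row 3
Move 10: O drops in col 0, lands at row 2
Move 11: X drops in col 5, lands at row 3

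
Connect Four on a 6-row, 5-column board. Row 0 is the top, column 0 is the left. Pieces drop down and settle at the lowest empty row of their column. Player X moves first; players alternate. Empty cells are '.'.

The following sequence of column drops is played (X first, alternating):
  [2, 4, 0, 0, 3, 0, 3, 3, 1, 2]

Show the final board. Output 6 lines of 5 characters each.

Answer: .....
.....
.....
O..O.
O.OX.
XXXXO

Derivation:
Move 1: X drops in col 2, lands at row 5
Move 2: O drops in col 4, lands at row 5
Move 3: X drops in col 0, lands at row 5
Move 4: O drops in col 0, lands at row 4
Move 5: X drops in col 3, lands at row 5
Move 6: O drops in col 0, lands at row 3
Move 7: X drops in col 3, lands at row 4
Move 8: O drops in col 3, lands at row 3
Move 9: X drops in col 1, lands at row 5
Move 10: O drops in col 2, lands at row 4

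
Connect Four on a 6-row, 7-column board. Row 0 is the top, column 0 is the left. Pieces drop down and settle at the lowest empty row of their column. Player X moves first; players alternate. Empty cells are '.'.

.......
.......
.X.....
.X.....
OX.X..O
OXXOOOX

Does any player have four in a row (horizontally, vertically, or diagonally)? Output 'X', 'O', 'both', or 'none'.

X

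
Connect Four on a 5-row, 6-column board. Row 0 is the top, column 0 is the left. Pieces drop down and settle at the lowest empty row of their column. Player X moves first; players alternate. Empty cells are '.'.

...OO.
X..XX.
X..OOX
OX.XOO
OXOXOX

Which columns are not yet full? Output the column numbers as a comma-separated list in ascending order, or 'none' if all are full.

col 0: top cell = '.' → open
col 1: top cell = '.' → open
col 2: top cell = '.' → open
col 3: top cell = 'O' → FULL
col 4: top cell = 'O' → FULL
col 5: top cell = '.' → open

Answer: 0,1,2,5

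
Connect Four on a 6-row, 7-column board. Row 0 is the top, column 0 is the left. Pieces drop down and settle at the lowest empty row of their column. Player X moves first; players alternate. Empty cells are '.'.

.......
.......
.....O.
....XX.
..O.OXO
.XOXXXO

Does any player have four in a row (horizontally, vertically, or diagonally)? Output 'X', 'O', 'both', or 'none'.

none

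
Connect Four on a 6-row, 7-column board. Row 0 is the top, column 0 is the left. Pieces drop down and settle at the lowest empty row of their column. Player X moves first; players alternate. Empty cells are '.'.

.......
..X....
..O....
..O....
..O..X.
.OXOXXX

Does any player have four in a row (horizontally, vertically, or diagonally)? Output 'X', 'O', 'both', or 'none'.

none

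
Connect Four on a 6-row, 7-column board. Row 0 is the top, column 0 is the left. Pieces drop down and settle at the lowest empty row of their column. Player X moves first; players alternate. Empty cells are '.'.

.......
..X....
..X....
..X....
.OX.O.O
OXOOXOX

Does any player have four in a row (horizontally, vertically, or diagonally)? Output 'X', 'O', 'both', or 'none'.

X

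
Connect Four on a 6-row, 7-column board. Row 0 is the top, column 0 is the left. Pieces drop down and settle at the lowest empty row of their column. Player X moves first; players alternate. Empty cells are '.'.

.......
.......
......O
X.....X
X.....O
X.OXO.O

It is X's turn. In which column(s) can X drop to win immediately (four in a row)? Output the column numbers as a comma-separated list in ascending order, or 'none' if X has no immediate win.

col 0: drop X → WIN!
col 1: drop X → no win
col 2: drop X → no win
col 3: drop X → no win
col 4: drop X → no win
col 5: drop X → no win
col 6: drop X → no win

Answer: 0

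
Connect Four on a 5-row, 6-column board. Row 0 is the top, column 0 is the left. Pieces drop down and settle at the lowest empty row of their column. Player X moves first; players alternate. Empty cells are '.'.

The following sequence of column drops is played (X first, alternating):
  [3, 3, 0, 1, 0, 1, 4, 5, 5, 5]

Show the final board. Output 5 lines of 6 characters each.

Answer: ......
......
.....O
XO.O.X
XO.XXO

Derivation:
Move 1: X drops in col 3, lands at row 4
Move 2: O drops in col 3, lands at row 3
Move 3: X drops in col 0, lands at row 4
Move 4: O drops in col 1, lands at row 4
Move 5: X drops in col 0, lands at row 3
Move 6: O drops in col 1, lands at row 3
Move 7: X drops in col 4, lands at row 4
Move 8: O drops in col 5, lands at row 4
Move 9: X drops in col 5, lands at row 3
Move 10: O drops in col 5, lands at row 2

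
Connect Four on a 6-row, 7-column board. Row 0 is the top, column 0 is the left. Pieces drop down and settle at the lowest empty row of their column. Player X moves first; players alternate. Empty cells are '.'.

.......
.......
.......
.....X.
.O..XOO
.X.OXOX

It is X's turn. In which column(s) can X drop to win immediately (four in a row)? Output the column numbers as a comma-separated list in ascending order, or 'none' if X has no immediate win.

col 0: drop X → no win
col 1: drop X → no win
col 2: drop X → no win
col 3: drop X → no win
col 4: drop X → no win
col 5: drop X → no win
col 6: drop X → no win

Answer: none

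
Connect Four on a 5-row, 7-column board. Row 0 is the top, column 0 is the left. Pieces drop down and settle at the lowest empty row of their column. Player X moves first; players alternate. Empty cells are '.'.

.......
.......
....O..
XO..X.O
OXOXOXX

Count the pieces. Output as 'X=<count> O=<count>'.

X=6 O=6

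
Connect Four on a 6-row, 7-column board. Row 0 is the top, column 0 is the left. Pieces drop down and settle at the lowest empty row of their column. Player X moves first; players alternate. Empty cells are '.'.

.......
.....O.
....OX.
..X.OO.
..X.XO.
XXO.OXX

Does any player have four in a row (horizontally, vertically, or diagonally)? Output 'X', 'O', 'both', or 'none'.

none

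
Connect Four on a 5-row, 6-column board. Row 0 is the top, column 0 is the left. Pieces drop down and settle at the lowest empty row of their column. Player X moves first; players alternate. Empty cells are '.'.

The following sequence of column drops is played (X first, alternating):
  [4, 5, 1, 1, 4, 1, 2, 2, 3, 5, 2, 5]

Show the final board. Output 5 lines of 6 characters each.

Move 1: X drops in col 4, lands at row 4
Move 2: O drops in col 5, lands at row 4
Move 3: X drops in col 1, lands at row 4
Move 4: O drops in col 1, lands at row 3
Move 5: X drops in col 4, lands at row 3
Move 6: O drops in col 1, lands at row 2
Move 7: X drops in col 2, lands at row 4
Move 8: O drops in col 2, lands at row 3
Move 9: X drops in col 3, lands at row 4
Move 10: O drops in col 5, lands at row 3
Move 11: X drops in col 2, lands at row 2
Move 12: O drops in col 5, lands at row 2

Answer: ......
......
.OX..O
.OO.XO
.XXXXO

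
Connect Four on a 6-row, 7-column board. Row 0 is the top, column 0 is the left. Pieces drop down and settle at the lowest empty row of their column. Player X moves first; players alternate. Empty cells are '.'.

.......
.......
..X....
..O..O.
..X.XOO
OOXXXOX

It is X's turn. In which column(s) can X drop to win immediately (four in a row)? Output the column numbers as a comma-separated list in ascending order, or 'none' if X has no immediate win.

col 0: drop X → no win
col 1: drop X → no win
col 2: drop X → no win
col 3: drop X → no win
col 4: drop X → no win
col 5: drop X → no win
col 6: drop X → no win

Answer: none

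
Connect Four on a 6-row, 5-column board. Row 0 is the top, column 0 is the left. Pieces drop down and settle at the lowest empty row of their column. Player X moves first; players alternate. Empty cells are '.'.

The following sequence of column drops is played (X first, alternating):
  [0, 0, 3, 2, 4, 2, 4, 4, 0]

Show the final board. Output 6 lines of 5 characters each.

Answer: .....
.....
.....
X...O
O.O.X
X.OXX

Derivation:
Move 1: X drops in col 0, lands at row 5
Move 2: O drops in col 0, lands at row 4
Move 3: X drops in col 3, lands at row 5
Move 4: O drops in col 2, lands at row 5
Move 5: X drops in col 4, lands at row 5
Move 6: O drops in col 2, lands at row 4
Move 7: X drops in col 4, lands at row 4
Move 8: O drops in col 4, lands at row 3
Move 9: X drops in col 0, lands at row 3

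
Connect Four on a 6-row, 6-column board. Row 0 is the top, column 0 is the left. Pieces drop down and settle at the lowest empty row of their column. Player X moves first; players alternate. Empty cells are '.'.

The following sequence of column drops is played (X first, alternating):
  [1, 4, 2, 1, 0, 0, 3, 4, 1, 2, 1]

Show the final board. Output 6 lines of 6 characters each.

Move 1: X drops in col 1, lands at row 5
Move 2: O drops in col 4, lands at row 5
Move 3: X drops in col 2, lands at row 5
Move 4: O drops in col 1, lands at row 4
Move 5: X drops in col 0, lands at row 5
Move 6: O drops in col 0, lands at row 4
Move 7: X drops in col 3, lands at row 5
Move 8: O drops in col 4, lands at row 4
Move 9: X drops in col 1, lands at row 3
Move 10: O drops in col 2, lands at row 4
Move 11: X drops in col 1, lands at row 2

Answer: ......
......
.X....
.X....
OOO.O.
XXXXO.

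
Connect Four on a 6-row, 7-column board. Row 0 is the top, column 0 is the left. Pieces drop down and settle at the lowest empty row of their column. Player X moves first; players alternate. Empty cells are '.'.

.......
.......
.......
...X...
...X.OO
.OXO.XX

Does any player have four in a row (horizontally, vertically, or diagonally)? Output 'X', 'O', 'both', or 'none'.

none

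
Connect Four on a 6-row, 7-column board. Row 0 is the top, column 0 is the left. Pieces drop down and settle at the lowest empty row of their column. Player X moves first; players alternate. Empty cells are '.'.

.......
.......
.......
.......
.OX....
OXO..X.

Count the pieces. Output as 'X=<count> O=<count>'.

X=3 O=3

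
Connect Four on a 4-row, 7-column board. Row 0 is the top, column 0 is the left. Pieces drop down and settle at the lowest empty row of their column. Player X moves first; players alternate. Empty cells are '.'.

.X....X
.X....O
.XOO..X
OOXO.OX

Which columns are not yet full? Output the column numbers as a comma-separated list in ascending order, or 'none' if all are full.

Answer: 0,2,3,4,5

Derivation:
col 0: top cell = '.' → open
col 1: top cell = 'X' → FULL
col 2: top cell = '.' → open
col 3: top cell = '.' → open
col 4: top cell = '.' → open
col 5: top cell = '.' → open
col 6: top cell = 'X' → FULL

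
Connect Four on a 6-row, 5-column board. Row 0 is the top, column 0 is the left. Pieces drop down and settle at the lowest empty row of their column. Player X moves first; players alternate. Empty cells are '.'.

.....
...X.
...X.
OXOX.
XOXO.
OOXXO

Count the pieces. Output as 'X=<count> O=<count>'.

X=8 O=7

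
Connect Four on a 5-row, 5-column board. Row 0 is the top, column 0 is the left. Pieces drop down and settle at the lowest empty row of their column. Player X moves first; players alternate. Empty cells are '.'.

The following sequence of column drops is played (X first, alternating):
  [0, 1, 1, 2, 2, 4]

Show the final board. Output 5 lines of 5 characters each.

Move 1: X drops in col 0, lands at row 4
Move 2: O drops in col 1, lands at row 4
Move 3: X drops in col 1, lands at row 3
Move 4: O drops in col 2, lands at row 4
Move 5: X drops in col 2, lands at row 3
Move 6: O drops in col 4, lands at row 4

Answer: .....
.....
.....
.XX..
XOO.O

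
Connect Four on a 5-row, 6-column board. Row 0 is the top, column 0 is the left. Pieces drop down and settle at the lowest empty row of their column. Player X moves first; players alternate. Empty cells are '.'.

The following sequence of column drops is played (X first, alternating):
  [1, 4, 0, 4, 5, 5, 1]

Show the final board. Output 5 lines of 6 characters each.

Move 1: X drops in col 1, lands at row 4
Move 2: O drops in col 4, lands at row 4
Move 3: X drops in col 0, lands at row 4
Move 4: O drops in col 4, lands at row 3
Move 5: X drops in col 5, lands at row 4
Move 6: O drops in col 5, lands at row 3
Move 7: X drops in col 1, lands at row 3

Answer: ......
......
......
.X..OO
XX..OX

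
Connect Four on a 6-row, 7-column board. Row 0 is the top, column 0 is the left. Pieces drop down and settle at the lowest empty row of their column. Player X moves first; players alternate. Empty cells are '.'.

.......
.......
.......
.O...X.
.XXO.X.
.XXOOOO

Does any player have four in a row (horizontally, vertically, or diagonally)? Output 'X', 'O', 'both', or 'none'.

O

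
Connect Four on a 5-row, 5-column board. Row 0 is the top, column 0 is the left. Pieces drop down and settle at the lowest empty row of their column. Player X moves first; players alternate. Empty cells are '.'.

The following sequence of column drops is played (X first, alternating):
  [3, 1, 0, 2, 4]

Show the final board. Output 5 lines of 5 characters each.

Answer: .....
.....
.....
.....
XOOXX

Derivation:
Move 1: X drops in col 3, lands at row 4
Move 2: O drops in col 1, lands at row 4
Move 3: X drops in col 0, lands at row 4
Move 4: O drops in col 2, lands at row 4
Move 5: X drops in col 4, lands at row 4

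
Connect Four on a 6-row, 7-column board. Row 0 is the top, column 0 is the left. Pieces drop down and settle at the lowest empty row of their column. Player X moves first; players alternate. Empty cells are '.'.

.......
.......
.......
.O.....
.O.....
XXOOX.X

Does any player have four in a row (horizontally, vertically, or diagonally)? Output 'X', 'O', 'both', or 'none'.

none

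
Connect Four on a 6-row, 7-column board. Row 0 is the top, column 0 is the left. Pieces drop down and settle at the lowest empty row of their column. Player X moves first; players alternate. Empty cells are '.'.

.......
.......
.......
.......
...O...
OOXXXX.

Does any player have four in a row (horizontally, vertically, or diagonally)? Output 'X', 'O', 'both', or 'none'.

X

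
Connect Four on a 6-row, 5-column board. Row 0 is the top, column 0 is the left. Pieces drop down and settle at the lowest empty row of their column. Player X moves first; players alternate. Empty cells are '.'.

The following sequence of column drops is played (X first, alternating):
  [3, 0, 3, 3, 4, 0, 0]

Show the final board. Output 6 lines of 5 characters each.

Answer: .....
.....
.....
X..O.
O..X.
O..XX

Derivation:
Move 1: X drops in col 3, lands at row 5
Move 2: O drops in col 0, lands at row 5
Move 3: X drops in col 3, lands at row 4
Move 4: O drops in col 3, lands at row 3
Move 5: X drops in col 4, lands at row 5
Move 6: O drops in col 0, lands at row 4
Move 7: X drops in col 0, lands at row 3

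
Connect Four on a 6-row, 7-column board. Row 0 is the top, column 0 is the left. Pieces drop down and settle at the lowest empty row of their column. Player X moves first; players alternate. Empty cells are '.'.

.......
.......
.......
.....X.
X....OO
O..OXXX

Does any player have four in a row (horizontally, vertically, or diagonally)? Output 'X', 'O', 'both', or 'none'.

none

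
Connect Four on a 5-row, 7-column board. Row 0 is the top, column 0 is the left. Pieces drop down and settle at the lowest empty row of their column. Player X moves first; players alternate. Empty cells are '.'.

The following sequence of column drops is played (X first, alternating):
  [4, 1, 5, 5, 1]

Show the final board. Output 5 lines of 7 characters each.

Answer: .......
.......
.......
.X...O.
.O..XX.

Derivation:
Move 1: X drops in col 4, lands at row 4
Move 2: O drops in col 1, lands at row 4
Move 3: X drops in col 5, lands at row 4
Move 4: O drops in col 5, lands at row 3
Move 5: X drops in col 1, lands at row 3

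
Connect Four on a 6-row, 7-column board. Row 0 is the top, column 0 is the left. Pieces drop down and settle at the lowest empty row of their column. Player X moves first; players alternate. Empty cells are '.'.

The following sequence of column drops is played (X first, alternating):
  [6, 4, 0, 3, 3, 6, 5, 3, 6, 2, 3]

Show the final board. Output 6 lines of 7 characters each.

Move 1: X drops in col 6, lands at row 5
Move 2: O drops in col 4, lands at row 5
Move 3: X drops in col 0, lands at row 5
Move 4: O drops in col 3, lands at row 5
Move 5: X drops in col 3, lands at row 4
Move 6: O drops in col 6, lands at row 4
Move 7: X drops in col 5, lands at row 5
Move 8: O drops in col 3, lands at row 3
Move 9: X drops in col 6, lands at row 3
Move 10: O drops in col 2, lands at row 5
Move 11: X drops in col 3, lands at row 2

Answer: .......
.......
...X...
...O..X
...X..O
X.OOOXX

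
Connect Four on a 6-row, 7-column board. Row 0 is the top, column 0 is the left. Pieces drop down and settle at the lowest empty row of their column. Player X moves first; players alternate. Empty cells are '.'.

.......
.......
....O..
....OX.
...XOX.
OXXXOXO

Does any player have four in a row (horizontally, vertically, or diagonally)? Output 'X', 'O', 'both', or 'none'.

O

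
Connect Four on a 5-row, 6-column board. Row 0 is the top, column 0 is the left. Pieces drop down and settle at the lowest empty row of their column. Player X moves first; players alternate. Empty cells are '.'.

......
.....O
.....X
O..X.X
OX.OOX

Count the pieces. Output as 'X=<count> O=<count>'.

X=5 O=5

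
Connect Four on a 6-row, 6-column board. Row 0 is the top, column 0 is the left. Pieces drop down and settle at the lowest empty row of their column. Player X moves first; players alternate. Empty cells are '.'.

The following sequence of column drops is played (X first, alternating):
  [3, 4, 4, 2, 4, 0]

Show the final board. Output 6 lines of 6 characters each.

Move 1: X drops in col 3, lands at row 5
Move 2: O drops in col 4, lands at row 5
Move 3: X drops in col 4, lands at row 4
Move 4: O drops in col 2, lands at row 5
Move 5: X drops in col 4, lands at row 3
Move 6: O drops in col 0, lands at row 5

Answer: ......
......
......
....X.
....X.
O.OXO.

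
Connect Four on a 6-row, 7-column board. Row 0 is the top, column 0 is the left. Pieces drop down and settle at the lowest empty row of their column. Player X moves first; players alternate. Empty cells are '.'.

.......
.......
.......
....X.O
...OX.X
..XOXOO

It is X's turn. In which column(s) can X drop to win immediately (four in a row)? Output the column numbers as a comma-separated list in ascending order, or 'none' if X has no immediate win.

col 0: drop X → no win
col 1: drop X → no win
col 2: drop X → no win
col 3: drop X → no win
col 4: drop X → WIN!
col 5: drop X → no win
col 6: drop X → no win

Answer: 4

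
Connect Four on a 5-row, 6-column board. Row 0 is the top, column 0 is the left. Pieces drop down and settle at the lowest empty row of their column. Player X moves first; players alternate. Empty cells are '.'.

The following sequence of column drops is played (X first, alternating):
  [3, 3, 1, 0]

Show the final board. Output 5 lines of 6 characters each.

Move 1: X drops in col 3, lands at row 4
Move 2: O drops in col 3, lands at row 3
Move 3: X drops in col 1, lands at row 4
Move 4: O drops in col 0, lands at row 4

Answer: ......
......
......
...O..
OX.X..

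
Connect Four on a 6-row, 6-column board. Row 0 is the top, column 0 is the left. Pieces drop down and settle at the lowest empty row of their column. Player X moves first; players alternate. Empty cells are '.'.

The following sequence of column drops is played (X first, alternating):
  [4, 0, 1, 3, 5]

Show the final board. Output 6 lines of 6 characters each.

Move 1: X drops in col 4, lands at row 5
Move 2: O drops in col 0, lands at row 5
Move 3: X drops in col 1, lands at row 5
Move 4: O drops in col 3, lands at row 5
Move 5: X drops in col 5, lands at row 5

Answer: ......
......
......
......
......
OX.OXX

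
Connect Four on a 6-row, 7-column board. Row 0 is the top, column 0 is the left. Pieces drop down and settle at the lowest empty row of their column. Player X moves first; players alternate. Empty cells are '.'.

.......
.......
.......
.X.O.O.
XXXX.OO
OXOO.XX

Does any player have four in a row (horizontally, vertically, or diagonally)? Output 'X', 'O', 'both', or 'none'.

X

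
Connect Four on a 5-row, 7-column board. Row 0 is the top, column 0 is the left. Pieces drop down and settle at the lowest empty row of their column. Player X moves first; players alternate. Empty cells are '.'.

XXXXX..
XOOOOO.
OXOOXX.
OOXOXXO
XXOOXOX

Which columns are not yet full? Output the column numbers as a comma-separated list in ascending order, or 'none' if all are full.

col 0: top cell = 'X' → FULL
col 1: top cell = 'X' → FULL
col 2: top cell = 'X' → FULL
col 3: top cell = 'X' → FULL
col 4: top cell = 'X' → FULL
col 5: top cell = '.' → open
col 6: top cell = '.' → open

Answer: 5,6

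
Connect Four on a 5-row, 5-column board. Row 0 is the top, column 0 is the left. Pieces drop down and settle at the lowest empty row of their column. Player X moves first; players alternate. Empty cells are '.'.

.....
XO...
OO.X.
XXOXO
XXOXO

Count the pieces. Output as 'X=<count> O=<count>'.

X=8 O=7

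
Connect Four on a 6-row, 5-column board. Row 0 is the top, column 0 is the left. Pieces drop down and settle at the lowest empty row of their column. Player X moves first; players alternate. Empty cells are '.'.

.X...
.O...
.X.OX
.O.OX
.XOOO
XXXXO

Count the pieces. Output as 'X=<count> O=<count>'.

X=9 O=8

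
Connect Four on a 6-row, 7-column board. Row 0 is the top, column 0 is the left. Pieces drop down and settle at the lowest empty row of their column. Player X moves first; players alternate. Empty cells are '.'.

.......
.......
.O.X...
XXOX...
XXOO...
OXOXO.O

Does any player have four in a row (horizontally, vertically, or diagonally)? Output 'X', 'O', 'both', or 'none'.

O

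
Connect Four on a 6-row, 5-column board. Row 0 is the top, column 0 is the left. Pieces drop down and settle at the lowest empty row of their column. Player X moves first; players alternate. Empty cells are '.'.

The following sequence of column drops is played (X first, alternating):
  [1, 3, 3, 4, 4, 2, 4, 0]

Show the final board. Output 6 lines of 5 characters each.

Answer: .....
.....
.....
....X
...XX
OXOOO

Derivation:
Move 1: X drops in col 1, lands at row 5
Move 2: O drops in col 3, lands at row 5
Move 3: X drops in col 3, lands at row 4
Move 4: O drops in col 4, lands at row 5
Move 5: X drops in col 4, lands at row 4
Move 6: O drops in col 2, lands at row 5
Move 7: X drops in col 4, lands at row 3
Move 8: O drops in col 0, lands at row 5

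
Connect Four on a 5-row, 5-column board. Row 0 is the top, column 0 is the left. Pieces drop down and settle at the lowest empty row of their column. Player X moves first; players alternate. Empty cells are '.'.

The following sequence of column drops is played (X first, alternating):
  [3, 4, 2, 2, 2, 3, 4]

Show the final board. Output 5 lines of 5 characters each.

Move 1: X drops in col 3, lands at row 4
Move 2: O drops in col 4, lands at row 4
Move 3: X drops in col 2, lands at row 4
Move 4: O drops in col 2, lands at row 3
Move 5: X drops in col 2, lands at row 2
Move 6: O drops in col 3, lands at row 3
Move 7: X drops in col 4, lands at row 3

Answer: .....
.....
..X..
..OOX
..XXO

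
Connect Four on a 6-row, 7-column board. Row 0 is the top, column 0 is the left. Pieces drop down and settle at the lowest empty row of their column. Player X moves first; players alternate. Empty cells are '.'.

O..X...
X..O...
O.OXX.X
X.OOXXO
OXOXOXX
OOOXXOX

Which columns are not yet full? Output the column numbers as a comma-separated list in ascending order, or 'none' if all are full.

col 0: top cell = 'O' → FULL
col 1: top cell = '.' → open
col 2: top cell = '.' → open
col 3: top cell = 'X' → FULL
col 4: top cell = '.' → open
col 5: top cell = '.' → open
col 6: top cell = '.' → open

Answer: 1,2,4,5,6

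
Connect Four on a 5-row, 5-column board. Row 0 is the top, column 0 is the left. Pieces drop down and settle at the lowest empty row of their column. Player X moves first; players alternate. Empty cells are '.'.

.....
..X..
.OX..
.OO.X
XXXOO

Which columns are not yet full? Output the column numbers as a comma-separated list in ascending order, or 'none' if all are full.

col 0: top cell = '.' → open
col 1: top cell = '.' → open
col 2: top cell = '.' → open
col 3: top cell = '.' → open
col 4: top cell = '.' → open

Answer: 0,1,2,3,4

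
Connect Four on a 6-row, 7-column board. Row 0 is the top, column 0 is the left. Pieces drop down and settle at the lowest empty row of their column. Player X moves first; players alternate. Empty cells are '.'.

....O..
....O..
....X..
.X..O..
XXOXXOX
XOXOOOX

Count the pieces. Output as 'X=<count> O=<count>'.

X=10 O=9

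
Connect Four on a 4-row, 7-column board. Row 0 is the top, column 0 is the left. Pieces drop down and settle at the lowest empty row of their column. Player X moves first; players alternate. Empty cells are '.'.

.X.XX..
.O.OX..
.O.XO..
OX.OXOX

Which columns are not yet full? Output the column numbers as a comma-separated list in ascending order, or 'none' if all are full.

Answer: 0,2,5,6

Derivation:
col 0: top cell = '.' → open
col 1: top cell = 'X' → FULL
col 2: top cell = '.' → open
col 3: top cell = 'X' → FULL
col 4: top cell = 'X' → FULL
col 5: top cell = '.' → open
col 6: top cell = '.' → open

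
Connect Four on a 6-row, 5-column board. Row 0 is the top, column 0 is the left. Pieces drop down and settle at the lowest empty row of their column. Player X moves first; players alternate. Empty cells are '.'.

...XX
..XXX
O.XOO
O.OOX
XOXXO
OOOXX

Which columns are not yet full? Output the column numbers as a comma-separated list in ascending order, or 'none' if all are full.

col 0: top cell = '.' → open
col 1: top cell = '.' → open
col 2: top cell = '.' → open
col 3: top cell = 'X' → FULL
col 4: top cell = 'X' → FULL

Answer: 0,1,2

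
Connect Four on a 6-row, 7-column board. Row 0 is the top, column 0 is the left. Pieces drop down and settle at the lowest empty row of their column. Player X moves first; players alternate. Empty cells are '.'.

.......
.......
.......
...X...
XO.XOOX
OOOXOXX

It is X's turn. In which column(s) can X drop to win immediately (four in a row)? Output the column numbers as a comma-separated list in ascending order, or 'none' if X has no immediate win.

col 0: drop X → no win
col 1: drop X → no win
col 2: drop X → no win
col 3: drop X → WIN!
col 4: drop X → no win
col 5: drop X → no win
col 6: drop X → no win

Answer: 3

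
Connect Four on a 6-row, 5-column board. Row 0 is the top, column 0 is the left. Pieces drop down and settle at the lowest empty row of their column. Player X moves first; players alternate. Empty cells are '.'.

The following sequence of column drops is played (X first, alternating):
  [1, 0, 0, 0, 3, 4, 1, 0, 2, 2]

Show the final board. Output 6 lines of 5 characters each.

Move 1: X drops in col 1, lands at row 5
Move 2: O drops in col 0, lands at row 5
Move 3: X drops in col 0, lands at row 4
Move 4: O drops in col 0, lands at row 3
Move 5: X drops in col 3, lands at row 5
Move 6: O drops in col 4, lands at row 5
Move 7: X drops in col 1, lands at row 4
Move 8: O drops in col 0, lands at row 2
Move 9: X drops in col 2, lands at row 5
Move 10: O drops in col 2, lands at row 4

Answer: .....
.....
O....
O....
XXO..
OXXXO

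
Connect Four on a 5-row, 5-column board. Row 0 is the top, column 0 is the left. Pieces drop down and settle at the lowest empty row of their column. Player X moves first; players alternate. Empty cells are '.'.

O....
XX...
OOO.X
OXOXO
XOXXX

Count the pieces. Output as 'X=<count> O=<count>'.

X=9 O=8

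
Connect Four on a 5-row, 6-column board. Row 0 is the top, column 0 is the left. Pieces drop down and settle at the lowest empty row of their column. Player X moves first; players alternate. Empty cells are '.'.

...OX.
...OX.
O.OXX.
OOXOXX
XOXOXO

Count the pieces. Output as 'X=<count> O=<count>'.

X=10 O=10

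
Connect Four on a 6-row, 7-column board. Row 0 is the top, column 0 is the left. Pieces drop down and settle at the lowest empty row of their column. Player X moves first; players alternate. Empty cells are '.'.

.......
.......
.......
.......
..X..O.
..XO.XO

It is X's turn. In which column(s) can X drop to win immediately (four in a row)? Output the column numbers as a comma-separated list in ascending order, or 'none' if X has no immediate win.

Answer: none

Derivation:
col 0: drop X → no win
col 1: drop X → no win
col 2: drop X → no win
col 3: drop X → no win
col 4: drop X → no win
col 5: drop X → no win
col 6: drop X → no win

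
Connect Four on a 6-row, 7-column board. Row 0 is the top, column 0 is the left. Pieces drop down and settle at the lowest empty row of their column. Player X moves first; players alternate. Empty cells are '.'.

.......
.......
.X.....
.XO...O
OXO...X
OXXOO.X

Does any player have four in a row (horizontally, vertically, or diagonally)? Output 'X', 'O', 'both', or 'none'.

X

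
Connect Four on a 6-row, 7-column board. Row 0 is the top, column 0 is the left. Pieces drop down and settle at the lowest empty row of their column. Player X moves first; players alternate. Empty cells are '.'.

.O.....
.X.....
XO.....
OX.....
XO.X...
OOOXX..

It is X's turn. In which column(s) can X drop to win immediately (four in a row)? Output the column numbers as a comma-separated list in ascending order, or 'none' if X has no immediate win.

col 0: drop X → no win
col 2: drop X → WIN!
col 3: drop X → no win
col 4: drop X → no win
col 5: drop X → no win
col 6: drop X → no win

Answer: 2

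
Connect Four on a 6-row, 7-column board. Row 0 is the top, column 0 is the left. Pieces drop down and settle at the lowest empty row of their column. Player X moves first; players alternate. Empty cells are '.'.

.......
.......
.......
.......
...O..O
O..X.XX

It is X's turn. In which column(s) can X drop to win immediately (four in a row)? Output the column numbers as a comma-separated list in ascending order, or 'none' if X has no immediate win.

col 0: drop X → no win
col 1: drop X → no win
col 2: drop X → no win
col 3: drop X → no win
col 4: drop X → WIN!
col 5: drop X → no win
col 6: drop X → no win

Answer: 4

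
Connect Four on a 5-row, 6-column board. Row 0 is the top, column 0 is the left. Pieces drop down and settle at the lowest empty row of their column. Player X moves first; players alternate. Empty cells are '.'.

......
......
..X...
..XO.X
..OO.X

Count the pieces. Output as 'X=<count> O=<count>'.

X=4 O=3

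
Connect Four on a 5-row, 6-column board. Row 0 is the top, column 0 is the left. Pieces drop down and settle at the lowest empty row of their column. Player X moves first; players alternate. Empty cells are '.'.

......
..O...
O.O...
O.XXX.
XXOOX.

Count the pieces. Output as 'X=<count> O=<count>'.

X=6 O=6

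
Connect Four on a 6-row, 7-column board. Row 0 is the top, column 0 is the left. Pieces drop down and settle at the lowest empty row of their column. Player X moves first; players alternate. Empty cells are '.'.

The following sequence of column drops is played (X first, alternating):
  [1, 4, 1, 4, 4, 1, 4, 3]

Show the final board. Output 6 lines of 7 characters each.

Answer: .......
.......
....X..
.O..X..
.X..O..
.X.OO..

Derivation:
Move 1: X drops in col 1, lands at row 5
Move 2: O drops in col 4, lands at row 5
Move 3: X drops in col 1, lands at row 4
Move 4: O drops in col 4, lands at row 4
Move 5: X drops in col 4, lands at row 3
Move 6: O drops in col 1, lands at row 3
Move 7: X drops in col 4, lands at row 2
Move 8: O drops in col 3, lands at row 5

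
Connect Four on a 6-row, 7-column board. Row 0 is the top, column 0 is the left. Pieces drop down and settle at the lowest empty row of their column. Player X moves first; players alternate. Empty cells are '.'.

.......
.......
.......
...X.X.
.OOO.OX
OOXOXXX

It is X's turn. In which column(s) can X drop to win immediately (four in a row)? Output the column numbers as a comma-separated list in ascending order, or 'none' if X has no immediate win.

Answer: none

Derivation:
col 0: drop X → no win
col 1: drop X → no win
col 2: drop X → no win
col 3: drop X → no win
col 4: drop X → no win
col 5: drop X → no win
col 6: drop X → no win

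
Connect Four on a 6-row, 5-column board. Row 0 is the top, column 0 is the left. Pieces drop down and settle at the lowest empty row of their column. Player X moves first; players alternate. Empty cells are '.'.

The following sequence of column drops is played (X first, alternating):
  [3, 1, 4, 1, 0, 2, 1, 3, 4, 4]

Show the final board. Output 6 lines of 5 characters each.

Answer: .....
.....
.....
.X..O
.O.OX
XOOXX

Derivation:
Move 1: X drops in col 3, lands at row 5
Move 2: O drops in col 1, lands at row 5
Move 3: X drops in col 4, lands at row 5
Move 4: O drops in col 1, lands at row 4
Move 5: X drops in col 0, lands at row 5
Move 6: O drops in col 2, lands at row 5
Move 7: X drops in col 1, lands at row 3
Move 8: O drops in col 3, lands at row 4
Move 9: X drops in col 4, lands at row 4
Move 10: O drops in col 4, lands at row 3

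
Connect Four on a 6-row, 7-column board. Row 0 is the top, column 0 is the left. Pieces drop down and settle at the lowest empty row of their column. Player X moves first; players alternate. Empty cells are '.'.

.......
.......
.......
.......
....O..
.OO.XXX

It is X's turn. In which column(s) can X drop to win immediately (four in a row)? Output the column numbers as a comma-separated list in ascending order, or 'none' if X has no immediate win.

col 0: drop X → no win
col 1: drop X → no win
col 2: drop X → no win
col 3: drop X → WIN!
col 4: drop X → no win
col 5: drop X → no win
col 6: drop X → no win

Answer: 3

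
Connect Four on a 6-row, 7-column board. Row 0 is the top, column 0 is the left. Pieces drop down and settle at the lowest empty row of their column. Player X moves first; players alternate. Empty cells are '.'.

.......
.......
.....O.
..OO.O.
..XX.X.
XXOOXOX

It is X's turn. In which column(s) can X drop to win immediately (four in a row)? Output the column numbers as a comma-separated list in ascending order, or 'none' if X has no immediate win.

col 0: drop X → no win
col 1: drop X → no win
col 2: drop X → no win
col 3: drop X → no win
col 4: drop X → WIN!
col 5: drop X → no win
col 6: drop X → no win

Answer: 4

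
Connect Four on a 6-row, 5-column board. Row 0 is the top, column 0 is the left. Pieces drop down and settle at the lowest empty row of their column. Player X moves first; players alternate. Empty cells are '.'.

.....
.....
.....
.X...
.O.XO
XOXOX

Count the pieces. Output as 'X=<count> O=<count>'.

X=5 O=4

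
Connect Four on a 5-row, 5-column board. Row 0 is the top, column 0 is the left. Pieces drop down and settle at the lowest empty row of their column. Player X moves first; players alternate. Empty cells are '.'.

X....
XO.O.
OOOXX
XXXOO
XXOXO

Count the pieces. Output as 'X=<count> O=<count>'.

X=10 O=9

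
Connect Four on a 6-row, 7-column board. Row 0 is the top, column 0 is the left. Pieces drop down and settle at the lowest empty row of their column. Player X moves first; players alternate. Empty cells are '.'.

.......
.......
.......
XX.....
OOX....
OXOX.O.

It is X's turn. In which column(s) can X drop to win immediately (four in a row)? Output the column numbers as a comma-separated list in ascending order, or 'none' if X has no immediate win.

col 0: drop X → WIN!
col 1: drop X → no win
col 2: drop X → no win
col 3: drop X → no win
col 4: drop X → no win
col 5: drop X → no win
col 6: drop X → no win

Answer: 0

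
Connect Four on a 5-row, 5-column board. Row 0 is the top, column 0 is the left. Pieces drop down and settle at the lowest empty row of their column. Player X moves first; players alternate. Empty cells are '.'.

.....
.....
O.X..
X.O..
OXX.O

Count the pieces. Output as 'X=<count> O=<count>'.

X=4 O=4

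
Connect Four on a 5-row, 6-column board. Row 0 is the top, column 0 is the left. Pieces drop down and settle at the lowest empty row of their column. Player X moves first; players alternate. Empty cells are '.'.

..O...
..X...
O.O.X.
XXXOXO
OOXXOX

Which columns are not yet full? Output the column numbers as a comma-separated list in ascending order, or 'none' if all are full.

col 0: top cell = '.' → open
col 1: top cell = '.' → open
col 2: top cell = 'O' → FULL
col 3: top cell = '.' → open
col 4: top cell = '.' → open
col 5: top cell = '.' → open

Answer: 0,1,3,4,5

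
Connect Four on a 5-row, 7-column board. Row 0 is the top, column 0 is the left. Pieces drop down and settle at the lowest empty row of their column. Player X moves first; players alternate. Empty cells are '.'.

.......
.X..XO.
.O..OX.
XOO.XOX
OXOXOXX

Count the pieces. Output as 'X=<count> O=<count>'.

X=10 O=9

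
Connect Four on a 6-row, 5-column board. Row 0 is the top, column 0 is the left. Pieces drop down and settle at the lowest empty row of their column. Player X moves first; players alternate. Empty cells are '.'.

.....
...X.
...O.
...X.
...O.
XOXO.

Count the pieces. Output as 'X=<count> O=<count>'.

X=4 O=4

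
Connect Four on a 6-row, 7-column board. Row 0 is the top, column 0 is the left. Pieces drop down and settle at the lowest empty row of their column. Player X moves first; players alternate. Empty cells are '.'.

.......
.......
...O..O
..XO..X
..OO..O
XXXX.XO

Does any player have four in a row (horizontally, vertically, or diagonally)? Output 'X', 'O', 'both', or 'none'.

X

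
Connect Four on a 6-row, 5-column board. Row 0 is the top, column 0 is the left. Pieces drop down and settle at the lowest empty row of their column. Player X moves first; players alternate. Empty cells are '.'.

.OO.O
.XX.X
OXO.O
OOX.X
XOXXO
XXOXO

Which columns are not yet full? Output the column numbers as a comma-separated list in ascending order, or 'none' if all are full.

Answer: 0,3

Derivation:
col 0: top cell = '.' → open
col 1: top cell = 'O' → FULL
col 2: top cell = 'O' → FULL
col 3: top cell = '.' → open
col 4: top cell = 'O' → FULL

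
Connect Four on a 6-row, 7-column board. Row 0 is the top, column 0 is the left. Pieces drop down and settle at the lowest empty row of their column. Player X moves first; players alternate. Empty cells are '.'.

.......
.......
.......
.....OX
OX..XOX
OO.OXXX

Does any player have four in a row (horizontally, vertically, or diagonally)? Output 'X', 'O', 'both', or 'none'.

none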